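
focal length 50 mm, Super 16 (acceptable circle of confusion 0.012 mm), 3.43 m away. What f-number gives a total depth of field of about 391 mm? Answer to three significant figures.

f/3.50

Write h = H − f = f²/(N·c). The thin-lens limits are Dn = s·h/(h + (s−f)) and Df = s·h/(h − (s−f)), so DoF = Df − Dn = 2·s·(s−f)·h / (h² − (s−f)²).
That is a quadratic in h: DoF·h² − 2·s·(s−f)·h − DoF·(s−f)² = 0 ⇒ h = (s−f)·(s + √(s² + DoF²)) / DoF = 3380 × (3430 + √(3430² + 391²)) / 391 = 3380 × (3430 + 3452.21) / 391 ≈ 59493 mm.
Then N = f²/(c·h) = 50² / (0.012 × 59493) = 2500 / 713.92 ≈ 3.50.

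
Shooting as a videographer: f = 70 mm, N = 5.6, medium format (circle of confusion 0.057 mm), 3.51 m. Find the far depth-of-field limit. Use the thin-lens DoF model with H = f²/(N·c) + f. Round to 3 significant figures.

4.52 m

Hyperfocal distance H = f²/(N·c) + f = 70²/(5.6 × 0.057) + 70 = 4900/0.3192 + 70 ≈ 15420.9 mm ≈ 15.42 m.
Far limit Df = s·(H − f)/(H − s) = 3510 × (15420.9 − 70) / (15420.9 − 3510) = 3510 × 15350.9 / 11910.9 ≈ 4523.7 mm ≈ 4.52 m.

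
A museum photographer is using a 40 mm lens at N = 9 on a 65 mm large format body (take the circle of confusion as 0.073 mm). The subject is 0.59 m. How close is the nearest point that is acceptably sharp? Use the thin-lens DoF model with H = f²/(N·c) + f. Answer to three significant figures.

Hyperfocal distance H = f²/(N·c) + f = 40²/(9 × 0.073) + 40 = 1600/0.657 + 40 ≈ 2475.3 mm ≈ 2.475 m.
Near limit Dn = s·(H − f)/(H + s − 2f) = 590 × (2475.3 − 40) / (2475.3 + 590 − 2 × 40) = 590 × 2435.3 / 2985.3 ≈ 481.30 mm.

481 mm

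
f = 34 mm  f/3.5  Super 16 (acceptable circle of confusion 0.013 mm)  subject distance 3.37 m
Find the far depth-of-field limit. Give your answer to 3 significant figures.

3.88 m

Hyperfocal distance H = f²/(N·c) + f = 34²/(3.5 × 0.013) + 34 = 1156/0.0455 + 34 ≈ 25440.6 mm ≈ 25.44 m.
Far limit Df = s·(H − f)/(H − s) = 3370 × (25440.6 − 34) / (25440.6 − 3370) = 3370 × 25406.6 / 22070.6 ≈ 3879.4 mm ≈ 3.88 m.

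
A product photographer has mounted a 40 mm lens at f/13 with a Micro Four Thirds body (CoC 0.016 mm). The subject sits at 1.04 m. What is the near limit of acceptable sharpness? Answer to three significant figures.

Hyperfocal distance H = f²/(N·c) + f = 40²/(13 × 0.016) + 40 = 1600/0.208 + 40 ≈ 7732.3 mm ≈ 7.732 m.
Near limit Dn = s·(H − f)/(H + s − 2f) = 1040 × (7732.3 − 40) / (7732.3 + 1040 − 2 × 40) = 1040 × 7692.3 / 8692.3 ≈ 920.35 mm ≈ 0.920 m.

0.920 m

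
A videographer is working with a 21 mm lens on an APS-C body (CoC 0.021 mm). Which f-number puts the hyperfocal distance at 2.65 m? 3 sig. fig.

f/7.99

Rearrange H = f²/(N·c) + f for N: N = f² / ((H − f)·c).
N = 21² / ((2650 − 21) × 0.021) = 441 / 55.21 ≈ 7.99.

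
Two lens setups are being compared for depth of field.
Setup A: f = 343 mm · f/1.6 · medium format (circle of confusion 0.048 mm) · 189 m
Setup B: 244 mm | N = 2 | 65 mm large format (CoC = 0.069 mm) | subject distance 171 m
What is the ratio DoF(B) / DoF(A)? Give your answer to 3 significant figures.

3.40

Setup A: H = 343²/(1.6×0.048) + 343 ≈ 1532231.0 mm; DoF = Df − Dn = 215545 − 168276 ≈ 47269 mm.
Setup B: H = 244²/(2×0.069) + 244 ≈ 431664.3 mm; DoF = Df − Dn = 283019 − 122510 ≈ 160509 mm.
Ratio = 160509 / 47269 ≈ 3.40.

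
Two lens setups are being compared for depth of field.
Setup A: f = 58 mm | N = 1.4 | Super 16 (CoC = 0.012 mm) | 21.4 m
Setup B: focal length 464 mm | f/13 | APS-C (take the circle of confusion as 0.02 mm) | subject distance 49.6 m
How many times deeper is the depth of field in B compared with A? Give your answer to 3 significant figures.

Setup A: H = 58²/(1.4×0.012) + 58 ≈ 200296.1 mm; DoF = Df − Dn = 23953.0 − 19338.8 ≈ 4614.2 mm.
Setup B: H = 464²/(13×0.02) + 464 ≈ 828525.5 mm; DoF = Df − Dn = 52728.9 − 46821.7 ≈ 5907.2 mm.
Ratio = 5907.2 / 4614.2 ≈ 1.28.

1.28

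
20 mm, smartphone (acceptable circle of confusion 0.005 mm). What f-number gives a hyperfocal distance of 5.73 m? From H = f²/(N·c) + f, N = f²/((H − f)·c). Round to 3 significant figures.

Rearrange H = f²/(N·c) + f for N: N = f² / ((H − f)·c).
N = 20² / ((5730 − 20) × 0.005) = 400 / 28.55 ≈ 14.

f/14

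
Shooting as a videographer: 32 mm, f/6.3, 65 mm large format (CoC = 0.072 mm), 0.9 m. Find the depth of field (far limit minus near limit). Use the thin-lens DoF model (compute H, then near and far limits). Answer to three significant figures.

0.812 m

Hyperfocal distance H = f²/(N·c) + f = 32²/(6.3 × 0.072) + 32 = 1024/0.4536 + 32 ≈ 2289.5 mm ≈ 2.289 m.
Near limit Dn = s·(H − f)/(H + s − 2f) = 900 × (2289.5 − 32) / (2289.5 + 900 − 2 × 32) = 900 × 2257.5 / 3125.5 ≈ 650.06 mm.
Far limit Df = s·(H − f)/(H − s) = 900 × (2289.5 − 32) / (2289.5 − 900) = 900 × 2257.5 / 1389.5 ≈ 1462.22 mm.
Depth of field = Df − Dn = 1462.22 − 650.06 ≈ 812.16 mm ≈ 0.812 m.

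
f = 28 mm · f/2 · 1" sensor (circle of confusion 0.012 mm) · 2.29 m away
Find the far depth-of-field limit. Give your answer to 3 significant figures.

Hyperfocal distance H = f²/(N·c) + f = 28²/(2 × 0.012) + 28 = 784/0.024 + 28 ≈ 32694.7 mm ≈ 32.69 m.
Far limit Df = s·(H − f)/(H − s) = 2290 × (32694.7 − 28) / (32694.7 − 2290) = 2290 × 32666.7 / 30404.7 ≈ 2460.4 mm ≈ 2.46 m.

2.46 m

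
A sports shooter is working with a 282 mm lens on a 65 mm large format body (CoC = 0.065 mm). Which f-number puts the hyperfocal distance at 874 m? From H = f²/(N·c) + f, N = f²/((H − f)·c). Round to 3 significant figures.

Rearrange H = f²/(N·c) + f for N: N = f² / ((H − f)·c).
N = 282² / ((874000 − 282) × 0.065) = 79524 / 56792 ≈ 1.40.

f/1.40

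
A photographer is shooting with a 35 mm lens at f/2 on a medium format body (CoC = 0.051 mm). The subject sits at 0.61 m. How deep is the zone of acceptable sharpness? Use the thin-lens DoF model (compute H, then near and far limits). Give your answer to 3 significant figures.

Hyperfocal distance H = f²/(N·c) + f = 35²/(2 × 0.051) + 35 = 1225/0.102 + 35 ≈ 12044.8 mm ≈ 12.04 m.
Near limit Dn = s·(H − f)/(H + s − 2f) = 610 × (12044.8 − 35) / (12044.8 + 610 − 2 × 35) = 610 × 12009.8 / 12584.8 ≈ 582.129 mm.
Far limit Df = s·(H − f)/(H − s) = 610 × (12044.8 − 35) / (12044.8 − 610) = 610 × 12009.8 / 11434.8 ≈ 640.674 mm.
Depth of field = Df − Dn = 640.674 − 582.129 ≈ 58.545 mm.

58.5 mm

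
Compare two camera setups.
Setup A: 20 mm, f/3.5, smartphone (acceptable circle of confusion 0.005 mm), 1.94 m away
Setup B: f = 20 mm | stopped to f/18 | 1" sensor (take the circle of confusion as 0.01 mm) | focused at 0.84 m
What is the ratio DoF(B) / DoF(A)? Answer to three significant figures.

2.19

Setup A: H = 20²/(3.5×0.005) + 20 ≈ 22877.1 mm; DoF = Df − Dn = 2117.90 − 1789.67 ≈ 328.23 mm.
Setup B: H = 20²/(18×0.01) + 20 ≈ 2242.2 mm; DoF = Df − Dn = 1331.22 − 613.59 ≈ 717.63 mm.
Ratio = 717.63 / 328.23 ≈ 2.19.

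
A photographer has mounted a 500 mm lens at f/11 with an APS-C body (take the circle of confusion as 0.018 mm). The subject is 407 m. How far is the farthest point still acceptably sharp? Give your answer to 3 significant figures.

600 m

Hyperfocal distance H = f²/(N·c) + f = 500²/(11 × 0.018) + 500 = 250000/0.198 + 500 ≈ 1263126.3 mm ≈ 1263 m.
Far limit Df = s·(H − f)/(H − s) = 407000 × (1263126.3 − 500) / (1263126.3 − 407000) = 407000 × 1262626.3 / 856126.3 ≈ 600249 mm ≈ 600 m.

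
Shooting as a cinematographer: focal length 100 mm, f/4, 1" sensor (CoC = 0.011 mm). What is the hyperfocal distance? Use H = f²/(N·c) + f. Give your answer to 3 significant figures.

Hyperfocal distance H = f²/(N·c) + f = 100²/(4 × 0.011) + 100 = 10000/0.044 + 100 ≈ 227372.7 mm ≈ 227 m.

227 m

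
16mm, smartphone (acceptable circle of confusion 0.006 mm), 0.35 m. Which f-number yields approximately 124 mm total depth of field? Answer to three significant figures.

Write h = H − f = f²/(N·c). The thin-lens limits are Dn = s·h/(h + (s−f)) and Df = s·h/(h − (s−f)), so DoF = Df − Dn = 2·s·(s−f)·h / (h² − (s−f)²).
That is a quadratic in h: DoF·h² − 2·s·(s−f)·h − DoF·(s−f)² = 0 ⇒ h = (s−f)·(s + √(s² + DoF²)) / DoF = 334 × (350 + √(350² + 124²)) / 124 = 334 × (350 + 371.317) / 124 ≈ 1942.9 mm.
Then N = f²/(c·h) = 16² / (0.006 × 1942.9) = 256 / 11.657 ≈ 22.

f/22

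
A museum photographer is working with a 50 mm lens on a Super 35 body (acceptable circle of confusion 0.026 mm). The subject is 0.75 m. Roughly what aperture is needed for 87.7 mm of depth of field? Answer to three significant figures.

f/8

Write h = H − f = f²/(N·c). The thin-lens limits are Dn = s·h/(h + (s−f)) and Df = s·h/(h − (s−f)), so DoF = Df − Dn = 2·s·(s−f)·h / (h² − (s−f)²).
That is a quadratic in h: DoF·h² − 2·s·(s−f)·h − DoF·(s−f)² = 0 ⇒ h = (s−f)·(s + √(s² + DoF²)) / DoF = 700 × (750 + √(750² + 87.7²)) / 87.7 = 700 × (750 + 755.110) / 87.7 ≈ 12013 mm.
Then N = f²/(c·h) = 50² / (0.026 × 12013) = 2500 / 312.35 ≈ 8.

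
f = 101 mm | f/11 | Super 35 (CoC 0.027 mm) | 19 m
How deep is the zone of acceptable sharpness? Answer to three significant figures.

30.0 m

Hyperfocal distance H = f²/(N·c) + f = 101²/(11 × 0.027) + 101 = 10201/0.297 + 101 ≈ 34447.8 mm ≈ 34.45 m.
Near limit Dn = s·(H − f)/(H + s − 2f) = 19000 × (34447.8 − 101) / (34447.8 + 19000 − 2 × 101) = 19000 × 34346.8 / 53245.8 ≈ 12256 mm.
Far limit Df = s·(H − f)/(H − s) = 19000 × (34447.8 − 101) / (34447.8 − 19000) = 19000 × 34346.8 / 15447.8 ≈ 42245 mm.
Depth of field = Df − Dn = 42245 − 12256 ≈ 29989 mm ≈ 30.0 m.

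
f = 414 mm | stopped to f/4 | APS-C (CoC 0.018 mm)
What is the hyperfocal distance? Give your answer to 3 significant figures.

2380 m

Hyperfocal distance H = f²/(N·c) + f = 414²/(4 × 0.018) + 414 = 171396/0.072 + 414 ≈ 2380914.0 mm ≈ 2380 m.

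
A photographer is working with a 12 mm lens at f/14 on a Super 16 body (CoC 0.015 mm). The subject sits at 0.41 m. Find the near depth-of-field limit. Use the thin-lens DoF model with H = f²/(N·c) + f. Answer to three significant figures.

Hyperfocal distance H = f²/(N·c) + f = 12²/(14 × 0.015) + 12 = 144/0.21 + 12 ≈ 697.7 mm ≈ 0.698 m.
Near limit Dn = s·(H − f)/(H + s − 2f) = 410 × (697.7 − 12) / (697.7 + 410 − 2 × 12) = 410 × 685.7 / 1083.7 ≈ 259.43 mm.

259 mm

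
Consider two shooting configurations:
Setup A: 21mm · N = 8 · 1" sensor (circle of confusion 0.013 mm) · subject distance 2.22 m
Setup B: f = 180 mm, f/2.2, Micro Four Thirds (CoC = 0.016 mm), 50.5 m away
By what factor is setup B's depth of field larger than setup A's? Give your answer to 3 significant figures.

Setup A: H = 21²/(8×0.013) + 21 ≈ 4261.4 mm; DoF = Df − Dn = 4611.4 − 1461.9 ≈ 3149.5 mm.
Setup B: H = 180²/(2.2×0.016) + 180 ≈ 920634.5 mm; DoF = Df − Dn = 53420.4 − 47882.3 ≈ 5538.1 mm.
Ratio = 5538.1 / 3149.5 ≈ 1.76.

1.76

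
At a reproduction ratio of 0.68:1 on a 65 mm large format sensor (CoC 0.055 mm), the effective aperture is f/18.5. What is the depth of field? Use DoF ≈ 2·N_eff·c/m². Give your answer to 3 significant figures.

At magnification m, DoF ≈ 2·N_eff·c/m² = 2 × 18.5 × 0.055 / 0.68² = 2.035 / 0.4624 ≈ 4.4 mm.

4.40 mm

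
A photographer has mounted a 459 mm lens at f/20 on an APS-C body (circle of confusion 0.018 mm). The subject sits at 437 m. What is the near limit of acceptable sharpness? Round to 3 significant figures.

Hyperfocal distance H = f²/(N·c) + f = 459²/(20 × 0.018) + 459 = 210681/0.36 + 459 ≈ 585684.0 mm ≈ 585.7 m.
Near limit Dn = s·(H − f)/(H + s − 2f) = 437000 × (585684.0 − 459) / (585684.0 + 437000 − 2 × 459) = 437000 × 585225.0 / 1021766.0 ≈ 250295 mm ≈ 250 m.

250 m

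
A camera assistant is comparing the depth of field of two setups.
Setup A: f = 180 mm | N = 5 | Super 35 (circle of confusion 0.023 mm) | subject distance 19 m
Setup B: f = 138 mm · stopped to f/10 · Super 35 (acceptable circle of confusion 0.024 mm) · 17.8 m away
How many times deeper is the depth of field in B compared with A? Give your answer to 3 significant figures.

3.27

Setup A: H = 180²/(5×0.023) + 180 ≈ 281919.1 mm; DoF = Df − Dn = 20360.0 − 17810.3 ≈ 2549.7 mm.
Setup B: H = 138²/(10×0.024) + 138 ≈ 79488.0 mm; DoF = Df − Dn = 22896.3 − 14559.3 ≈ 8337.0 mm.
Ratio = 8337.0 / 2549.7 ≈ 3.27.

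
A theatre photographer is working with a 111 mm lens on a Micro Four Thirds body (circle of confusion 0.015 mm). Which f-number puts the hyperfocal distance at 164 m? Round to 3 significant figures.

f/5.01

Rearrange H = f²/(N·c) + f for N: N = f² / ((H − f)·c).
N = 111² / ((164000 − 111) × 0.015) = 12321 / 2458 ≈ 5.01.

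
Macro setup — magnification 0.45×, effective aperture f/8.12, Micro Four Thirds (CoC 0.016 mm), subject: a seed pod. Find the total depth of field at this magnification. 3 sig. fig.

1.28 mm

At magnification m, DoF ≈ 2·N_eff·c/m² = 2 × 8.12 × 0.016 / 0.45² = 0.2598 / 0.2025 ≈ 1.28 mm.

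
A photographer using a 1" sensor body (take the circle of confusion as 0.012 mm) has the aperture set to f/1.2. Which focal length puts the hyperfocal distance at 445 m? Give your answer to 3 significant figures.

From H = f²/(N·c) + f, with f ≪ H: f ≈ √(H·N·c) = √(445000 × 1.2 × 0.012) = √6408.0 ≈ 80.05 mm.
Exact: f² + N·c·f − N·c·H = 0 ⇒ f = (−N·c + √((N·c)² + 4·N·c·H))/2 = (−0.0144 + √25632)/2 ≈ 80.043 mm ≈ 80.0 mm.

80.0 mm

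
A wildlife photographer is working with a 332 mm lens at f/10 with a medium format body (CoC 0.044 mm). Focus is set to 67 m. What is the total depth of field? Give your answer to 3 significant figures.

38.4 m

Hyperfocal distance H = f²/(N·c) + f = 332²/(10 × 0.044) + 332 = 110224/0.44 + 332 ≈ 250841.1 mm ≈ 250.8 m.
Near limit Dn = s·(H − f)/(H + s − 2f) = 67000 × (250841.1 − 332) / (250841.1 + 67000 − 2 × 332) = 67000 × 250509.1 / 317177.1 ≈ 52917 mm.
Far limit Df = s·(H − f)/(H − s) = 67000 × (250841.1 − 332) / (250841.1 − 67000) = 67000 × 250509.1 / 183841.1 ≈ 91297 mm.
Depth of field = Df − Dn = 91297 − 52917 ≈ 38380 mm ≈ 38.4 m.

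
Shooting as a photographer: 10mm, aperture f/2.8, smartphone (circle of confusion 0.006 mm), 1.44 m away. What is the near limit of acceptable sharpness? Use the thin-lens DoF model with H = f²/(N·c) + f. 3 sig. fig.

Hyperfocal distance H = f²/(N·c) + f = 10²/(2.8 × 0.006) + 10 = 100/0.0168 + 10 ≈ 5962.4 mm ≈ 5.962 m.
Near limit Dn = s·(H − f)/(H + s − 2f) = 1440 × (5962.4 − 10) / (5962.4 + 1440 − 2 × 10) = 1440 × 5952.4 / 7382.4 ≈ 1161.1 mm ≈ 1.16 m.

1.16 m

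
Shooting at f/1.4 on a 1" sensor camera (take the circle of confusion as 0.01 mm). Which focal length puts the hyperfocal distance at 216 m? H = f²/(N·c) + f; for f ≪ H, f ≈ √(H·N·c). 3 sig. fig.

From H = f²/(N·c) + f, with f ≪ H: f ≈ √(H·N·c) = √(216000 × 1.4 × 0.01) = √3024.0 ≈ 54.99 mm.
The +f correction barely moves this — solving exactly, f² + N·c·f − N·c·H = 0 ⇒ f = (−N·c + √((N·c)² + 4·N·c·H))/2 = (−0.014 + √12096)/2 ≈ 54.984 mm, so f ≈ 55.0 mm.

55.0 mm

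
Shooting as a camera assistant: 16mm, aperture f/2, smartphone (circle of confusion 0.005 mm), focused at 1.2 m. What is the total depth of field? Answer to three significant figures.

Hyperfocal distance H = f²/(N·c) + f = 16²/(2 × 0.005) + 16 = 256/0.01 + 16 ≈ 25616.0 mm ≈ 25.62 m.
Near limit Dn = s·(H − f)/(H + s − 2f) = 1200 × (25616.0 − 16) / (25616.0 + 1200 − 2 × 16) = 1200 × 25600.0 / 26784.0 ≈ 1146.95 mm.
Far limit Df = s·(H − f)/(H − s) = 1200 × (25616.0 − 16) / (25616.0 − 1200) = 1200 × 25600.0 / 24416.0 ≈ 1258.19 mm.
Depth of field = Df − Dn = 1258.19 − 1146.95 ≈ 111.24 mm.

111 mm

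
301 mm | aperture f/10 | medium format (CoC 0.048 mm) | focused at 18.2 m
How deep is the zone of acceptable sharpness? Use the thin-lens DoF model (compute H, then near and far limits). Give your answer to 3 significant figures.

Hyperfocal distance H = f²/(N·c) + f = 301²/(10 × 0.048) + 301 = 90601/0.48 + 301 ≈ 189053.1 mm ≈ 189.1 m.
Near limit Dn = s·(H − f)/(H + s − 2f) = 18200 × (189053.1 − 301) / (189053.1 + 18200 − 2 × 301) = 18200 × 188752.1 / 206651.1 ≈ 16623.6 mm.
Far limit Df = s·(H − f)/(H − s) = 18200 × (189053.1 − 301) / (189053.1 − 18200) = 18200 × 188752.1 / 170853.1 ≈ 20106.7 mm.
Depth of field = Df − Dn = 20106.7 − 16623.6 ≈ 3483.1 mm ≈ 3.48 m.

3.48 m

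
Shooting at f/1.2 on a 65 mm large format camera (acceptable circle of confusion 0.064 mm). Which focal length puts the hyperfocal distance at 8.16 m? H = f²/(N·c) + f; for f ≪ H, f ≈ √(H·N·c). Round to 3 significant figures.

25.0 mm

From H = f²/(N·c) + f, with f ≪ H: f ≈ √(H·N·c) = √(8160 × 1.2 × 0.064) = √626.69 ≈ 25.03 mm.
The +f correction barely moves this — solving exactly, f² + N·c·f − N·c·H = 0 ⇒ f = (−N·c + √((N·c)² + 4·N·c·H))/2 = (−0.0768 + √2506.8)/2 ≈ 24.995 mm, so f ≈ 25.0 mm.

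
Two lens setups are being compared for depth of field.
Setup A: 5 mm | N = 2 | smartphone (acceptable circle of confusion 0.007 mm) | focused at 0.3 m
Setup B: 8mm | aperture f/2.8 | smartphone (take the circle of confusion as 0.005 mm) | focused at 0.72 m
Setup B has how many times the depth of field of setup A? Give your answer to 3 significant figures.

Setup A: H = 5²/(2×0.007) + 5 ≈ 1790.7 mm; DoF = Df − Dn = 359.37 − 257.47 ≈ 101.90 mm.
Setup B: H = 8²/(2.8×0.005) + 8 ≈ 4579.4 mm; DoF = Df − Dn = 852.83 − 622.97 ≈ 229.86 mm.
Ratio = 229.86 / 101.90 ≈ 2.26.

2.26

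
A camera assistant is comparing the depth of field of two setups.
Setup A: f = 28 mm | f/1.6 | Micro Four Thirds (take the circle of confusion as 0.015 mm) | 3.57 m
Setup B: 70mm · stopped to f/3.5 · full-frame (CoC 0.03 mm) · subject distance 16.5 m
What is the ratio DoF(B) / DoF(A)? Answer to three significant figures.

Setup A: H = 28²/(1.6×0.015) + 28 ≈ 32694.7 mm; DoF = Df − Dn = 4004.17 − 3220.78 ≈ 783.39 mm.
Setup B: H = 70²/(3.5×0.03) + 70 ≈ 46736.7 mm; DoF = Df − Dn = 25466 − 12203 ≈ 13263 mm.
Ratio = 13263 / 783.39 ≈ 16.9.

16.9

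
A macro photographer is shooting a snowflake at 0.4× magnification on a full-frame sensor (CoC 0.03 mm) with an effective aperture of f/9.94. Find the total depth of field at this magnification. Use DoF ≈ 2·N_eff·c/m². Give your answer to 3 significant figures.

3.73 mm

At magnification m, DoF ≈ 2·N_eff·c/m² = 2 × 9.94 × 0.03 / 0.4² = 0.5964 / 0.16 ≈ 3.73 mm.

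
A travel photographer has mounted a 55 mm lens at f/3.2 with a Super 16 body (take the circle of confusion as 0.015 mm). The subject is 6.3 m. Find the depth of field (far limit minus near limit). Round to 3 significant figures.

Hyperfocal distance H = f²/(N·c) + f = 55²/(3.2 × 0.015) + 55 = 3025/0.048 + 55 ≈ 63075.8 mm ≈ 63.08 m.
Near limit Dn = s·(H − f)/(H + s − 2f) = 6300 × (63075.8 − 55) / (63075.8 + 6300 − 2 × 55) = 6300 × 63020.8 / 69265.8 ≈ 5732.0 mm.
Far limit Df = s·(H − f)/(H − s) = 6300 × (63075.8 − 55) / (63075.8 − 6300) = 6300 × 63020.8 / 56775.8 ≈ 6993.0 mm.
Depth of field = Df − Dn = 6993.0 − 5732.0 ≈ 1261.0 mm ≈ 1.26 m.

1.26 m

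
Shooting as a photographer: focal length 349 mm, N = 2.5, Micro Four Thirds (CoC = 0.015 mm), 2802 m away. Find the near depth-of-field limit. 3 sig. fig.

1500 m

Hyperfocal distance H = f²/(N·c) + f = 349²/(2.5 × 0.015) + 349 = 121801/0.0375 + 349 ≈ 3248375.7 mm ≈ 3248 m.
Near limit Dn = s·(H − f)/(H + s − 2f) = 2802000 × (3248375.7 − 349) / (3248375.7 + 2802000 − 2 × 349) = 2802000 × 3248026.7 / 6049677.7 ≈ 1504373 mm ≈ 1500 m.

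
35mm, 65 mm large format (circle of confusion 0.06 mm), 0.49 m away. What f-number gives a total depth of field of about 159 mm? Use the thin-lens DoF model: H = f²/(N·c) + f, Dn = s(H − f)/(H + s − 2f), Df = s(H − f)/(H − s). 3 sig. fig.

Write h = H − f = f²/(N·c). The thin-lens limits are Dn = s·h/(h + (s−f)) and Df = s·h/(h − (s−f)), so DoF = Df − Dn = 2·s·(s−f)·h / (h² − (s−f)²).
That is a quadratic in h: DoF·h² − 2·s·(s−f)·h − DoF·(s−f)² = 0 ⇒ h = (s−f)·(s + √(s² + DoF²)) / DoF = 455 × (490 + √(490² + 159²)) / 159 = 455 × (490 + 515.151) / 159 ≈ 2876.4 mm.
Then N = f²/(c·h) = 35² / (0.06 × 2876.4) = 1225 / 172.58 ≈ 7.10.

f/7.10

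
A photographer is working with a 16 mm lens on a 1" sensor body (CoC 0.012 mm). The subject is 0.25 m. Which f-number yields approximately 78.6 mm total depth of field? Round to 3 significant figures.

f/14

Write h = H − f = f²/(N·c). The thin-lens limits are Dn = s·h/(h + (s−f)) and Df = s·h/(h − (s−f)), so DoF = Df − Dn = 2·s·(s−f)·h / (h² − (s−f)²).
That is a quadratic in h: DoF·h² − 2·s·(s−f)·h − DoF·(s−f)² = 0 ⇒ h = (s−f)·(s + √(s² + DoF²)) / DoF = 234 × (250 + √(250² + 78.6²)) / 78.6 = 234 × (250 + 262.065) / 78.6 ≈ 1524.5 mm.
Then N = f²/(c·h) = 16² / (0.012 × 1524.5) = 256 / 18.294 ≈ 14.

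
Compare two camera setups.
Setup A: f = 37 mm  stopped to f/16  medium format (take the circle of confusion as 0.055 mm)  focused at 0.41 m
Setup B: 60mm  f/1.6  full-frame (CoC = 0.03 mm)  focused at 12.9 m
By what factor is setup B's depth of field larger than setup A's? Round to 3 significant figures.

Setup A: H = 37²/(16×0.055) + 37 ≈ 1592.7 mm; DoF = Df − Dn = 539.31 − 330.71 ≈ 208.60 mm.
Setup B: H = 60²/(1.6×0.03) + 60 ≈ 75060.0 mm; DoF = Df − Dn = 15564.7 − 11014.3 ≈ 4550.4 mm.
Ratio = 4550.4 / 208.60 ≈ 21.8.

21.8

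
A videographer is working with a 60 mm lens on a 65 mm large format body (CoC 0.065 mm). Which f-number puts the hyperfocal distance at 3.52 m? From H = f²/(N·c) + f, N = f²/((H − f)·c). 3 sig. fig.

f/16

Rearrange H = f²/(N·c) + f for N: N = f² / ((H − f)·c).
N = 60² / ((3520 − 60) × 0.065) = 3600 / 224.9 ≈ 16.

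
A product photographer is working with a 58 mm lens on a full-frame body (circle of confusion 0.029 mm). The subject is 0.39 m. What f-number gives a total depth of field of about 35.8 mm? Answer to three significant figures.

Write h = H − f = f²/(N·c). The thin-lens limits are Dn = s·h/(h + (s−f)) and Df = s·h/(h − (s−f)), so DoF = Df − Dn = 2·s·(s−f)·h / (h² − (s−f)²).
That is a quadratic in h: DoF·h² − 2·s·(s−f)·h − DoF·(s−f)² = 0 ⇒ h = (s−f)·(s + √(s² + DoF²)) / DoF = 332 × (390 + √(390² + 35.8²)) / 35.8 = 332 × (390 + 391.640) / 35.8 ≈ 7248.7 mm.
Then N = f²/(c·h) = 58² / (0.029 × 7248.7) = 3364 / 210.21 ≈ 16.

f/16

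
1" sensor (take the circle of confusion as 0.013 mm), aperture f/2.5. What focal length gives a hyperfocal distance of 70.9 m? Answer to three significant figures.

From H = f²/(N·c) + f, with f ≪ H: f ≈ √(H·N·c) = √(70900 × 2.5 × 0.013) = √2304.2 ≈ 48.00 mm.
The +f correction barely moves this — solving exactly, f² + N·c·f − N·c·H = 0 ⇒ f = (−N·c + √((N·c)² + 4·N·c·H))/2 = (−0.0325 + √9217.0)/2 ≈ 47.986 mm, so f ≈ 48.0 mm.

48.0 mm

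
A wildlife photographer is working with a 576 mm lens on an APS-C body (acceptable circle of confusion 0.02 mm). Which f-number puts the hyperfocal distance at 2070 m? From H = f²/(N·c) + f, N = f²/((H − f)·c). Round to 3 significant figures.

f/8.02

Rearrange H = f²/(N·c) + f for N: N = f² / ((H − f)·c).
N = 576² / ((2070000 − 576) × 0.02) = 331776 / 41388 ≈ 8.02.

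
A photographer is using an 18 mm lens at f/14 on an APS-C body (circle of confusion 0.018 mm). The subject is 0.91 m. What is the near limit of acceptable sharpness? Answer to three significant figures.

Hyperfocal distance H = f²/(N·c) + f = 18²/(14 × 0.018) + 18 = 324/0.252 + 18 ≈ 1303.7 mm ≈ 1.304 m.
Near limit Dn = s·(H − f)/(H + s − 2f) = 910 × (1303.7 − 18) / (1303.7 + 910 − 2 × 18) = 910 × 1285.7 / 2177.7 ≈ 537.26 mm ≈ 0.537 m.

0.537 m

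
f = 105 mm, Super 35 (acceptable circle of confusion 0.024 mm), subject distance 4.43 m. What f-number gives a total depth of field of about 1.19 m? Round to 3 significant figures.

Write h = H − f = f²/(N·c). The thin-lens limits are Dn = s·h/(h + (s−f)) and Df = s·h/(h − (s−f)), so DoF = Df − Dn = 2·s·(s−f)·h / (h² − (s−f)²).
That is a quadratic in h: DoF·h² − 2·s·(s−f)·h − DoF·(s−f)² = 0 ⇒ h = (s−f)·(s + √(s² + DoF²)) / DoF = 4325 × (4430 + √(4430² + 1190²)) / 1190 = 4325 × (4430 + 4587.05) / 1190 ≈ 32772 mm.
Then N = f²/(c·h) = 105² / (0.024 × 32772) = 11025 / 786.53 ≈ 14.

f/14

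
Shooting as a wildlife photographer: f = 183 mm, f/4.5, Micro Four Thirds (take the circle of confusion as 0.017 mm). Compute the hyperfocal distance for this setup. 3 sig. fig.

438 m

Hyperfocal distance H = f²/(N·c) + f = 183²/(4.5 × 0.017) + 183 = 33489/0.0765 + 183 ≈ 437947.7 mm ≈ 438 m.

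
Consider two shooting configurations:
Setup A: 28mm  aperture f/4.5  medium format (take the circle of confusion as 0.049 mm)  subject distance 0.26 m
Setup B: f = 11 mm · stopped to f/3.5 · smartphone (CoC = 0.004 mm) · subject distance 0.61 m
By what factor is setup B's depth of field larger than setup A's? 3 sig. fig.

2.49

Setup A: H = 28²/(4.5×0.049) + 28 ≈ 3583.6 mm; DoF = Df − Dn = 278.149 − 244.074 ≈ 34.075 mm.
Setup B: H = 11²/(3.5×0.004) + 11 ≈ 8653.9 mm; DoF = Df − Dn = 655.425 − 570.464 ≈ 84.961 mm.
Ratio = 84.961 / 34.075 ≈ 2.49.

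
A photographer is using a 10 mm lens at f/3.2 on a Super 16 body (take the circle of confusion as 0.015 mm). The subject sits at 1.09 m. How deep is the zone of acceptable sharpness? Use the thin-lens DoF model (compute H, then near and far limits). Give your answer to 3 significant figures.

Hyperfocal distance H = f²/(N·c) + f = 10²/(3.2 × 0.015) + 10 = 100/0.048 + 10 ≈ 2093.3 mm ≈ 2.093 m.
Near limit Dn = s·(H − f)/(H + s − 2f) = 1090 × (2093.3 − 10) / (2093.3 + 1090 − 2 × 10) = 1090 × 2083.3 / 3163.3 ≈ 717.9 mm.
Far limit Df = s·(H − f)/(H − s) = 1090 × (2093.3 − 10) / (2093.3 − 1090) = 1090 × 2083.3 / 1003.3 ≈ 2263.3 mm.
Depth of field = Df − Dn = 2263.3 − 717.9 ≈ 1545.4 mm ≈ 1.55 m.

1.55 m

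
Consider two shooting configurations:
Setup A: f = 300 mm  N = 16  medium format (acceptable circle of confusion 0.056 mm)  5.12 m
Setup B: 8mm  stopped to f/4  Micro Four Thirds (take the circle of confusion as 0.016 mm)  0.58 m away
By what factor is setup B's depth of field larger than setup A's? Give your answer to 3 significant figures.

Setup A: H = 300²/(16×0.056) + 300 ≈ 100746.4 mm; DoF = Df − Dn = 5378.07 − 4885.56 ≈ 492.51 mm.
Setup B: H = 8²/(4×0.016) + 8 ≈ 1008.0 mm; DoF = Df − Dn = 1355.14 − 368.96 ≈ 986.18 mm.
Ratio = 986.18 / 492.51 ≈ 2.00.

2.00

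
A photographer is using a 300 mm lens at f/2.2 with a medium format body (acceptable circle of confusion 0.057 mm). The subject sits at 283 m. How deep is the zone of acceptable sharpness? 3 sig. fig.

Hyperfocal distance H = f²/(N·c) + f = 300²/(2.2 × 0.057) + 300 = 90000/0.1254 + 300 ≈ 718003.3 mm ≈ 718.0 m.
Near limit Dn = s·(H − f)/(H + s − 2f) = 283000 × (718003.3 − 300) / (718003.3 + 283000 − 2 × 300) = 283000 × 717703.3 / 1000403.3 ≈ 203028 mm.
Far limit Df = s·(H − f)/(H − s) = 283000 × (718003.3 − 300) / (718003.3 − 283000) = 283000 × 717703.3 / 435003.3 ≈ 466916 mm.
Depth of field = Df − Dn = 466916 − 203028 ≈ 263888 mm ≈ 264 m.

264 m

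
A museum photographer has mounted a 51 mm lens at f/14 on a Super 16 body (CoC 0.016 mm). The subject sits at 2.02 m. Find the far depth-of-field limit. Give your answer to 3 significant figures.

Hyperfocal distance H = f²/(N·c) + f = 51²/(14 × 0.016) + 51 = 2601/0.224 + 51 ≈ 11662.6 mm ≈ 11.66 m.
Far limit Df = s·(H − f)/(H − s) = 2020 × (11662.6 − 51) / (11662.6 − 2020) = 2020 × 11611.6 / 9642.6 ≈ 2432.5 mm ≈ 2.43 m.

2.43 m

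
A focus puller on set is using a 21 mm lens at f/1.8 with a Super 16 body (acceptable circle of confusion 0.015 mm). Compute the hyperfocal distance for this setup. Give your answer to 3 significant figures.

16.4 m

Hyperfocal distance H = f²/(N·c) + f = 21²/(1.8 × 0.015) + 21 = 441/0.027 + 21 ≈ 16354.3 mm ≈ 16.4 m.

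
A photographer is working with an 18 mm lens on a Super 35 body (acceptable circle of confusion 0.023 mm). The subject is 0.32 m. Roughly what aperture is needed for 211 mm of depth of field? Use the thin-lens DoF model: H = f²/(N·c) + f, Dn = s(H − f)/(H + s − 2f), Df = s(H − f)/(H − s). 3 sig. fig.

f/14

Write h = H − f = f²/(N·c). The thin-lens limits are Dn = s·h/(h + (s−f)) and Df = s·h/(h − (s−f)), so DoF = Df − Dn = 2·s·(s−f)·h / (h² − (s−f)²).
That is a quadratic in h: DoF·h² − 2·s·(s−f)·h − DoF·(s−f)² = 0 ⇒ h = (s−f)·(s + √(s² + DoF²)) / DoF = 302 × (320 + √(320² + 211²)) / 211 = 302 × (320 + 383.303) / 211 ≈ 1006.6 mm.
Then N = f²/(c·h) = 18² / (0.023 × 1006.6) = 324 / 23.152 ≈ 14.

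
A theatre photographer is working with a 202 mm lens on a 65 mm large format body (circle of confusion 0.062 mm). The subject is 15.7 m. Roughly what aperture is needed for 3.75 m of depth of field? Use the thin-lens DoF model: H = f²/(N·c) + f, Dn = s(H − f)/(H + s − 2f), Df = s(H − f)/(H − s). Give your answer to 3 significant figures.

Write h = H − f = f²/(N·c). The thin-lens limits are Dn = s·h/(h + (s−f)) and Df = s·h/(h − (s−f)), so DoF = Df − Dn = 2·s·(s−f)·h / (h² − (s−f)²).
That is a quadratic in h: DoF·h² − 2·s·(s−f)·h − DoF·(s−f)² = 0 ⇒ h = (s−f)·(s + √(s² + DoF²)) / DoF = 15498 × (15700 + √(15700² + 3750²)) / 3750 = 15498 × (15700 + 16141.6) / 3750 ≈ 131595 mm.
Then N = f²/(c·h) = 202² / (0.062 × 131595) = 40804 / 8158.9 ≈ 5.

f/5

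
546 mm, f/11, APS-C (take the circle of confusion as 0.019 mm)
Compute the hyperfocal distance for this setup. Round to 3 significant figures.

1430 m

Hyperfocal distance H = f²/(N·c) + f = 546²/(11 × 0.019) + 546 = 298116/0.209 + 546 ≈ 1426938.3 mm ≈ 1430 m.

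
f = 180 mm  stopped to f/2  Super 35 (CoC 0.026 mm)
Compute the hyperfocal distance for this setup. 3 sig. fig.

623 m

Hyperfocal distance H = f²/(N·c) + f = 180²/(2 × 0.026) + 180 = 32400/0.052 + 180 ≈ 623256.9 mm ≈ 623 m.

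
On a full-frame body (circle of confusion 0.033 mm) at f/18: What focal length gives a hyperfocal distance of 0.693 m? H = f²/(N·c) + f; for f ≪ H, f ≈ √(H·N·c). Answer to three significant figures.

20.0 mm

From H = f²/(N·c) + f, with f ≪ H: f ≈ √(H·N·c) = √(693 × 18 × 0.033) = √411.64 ≈ 20.29 mm.
Exact: f² + N·c·f − N·c·H = 0 ⇒ f = (−N·c + √((N·c)² + 4·N·c·H))/2 = (−0.594 + √1646.9)/2 ≈ 19.994 mm ≈ 20.0 mm.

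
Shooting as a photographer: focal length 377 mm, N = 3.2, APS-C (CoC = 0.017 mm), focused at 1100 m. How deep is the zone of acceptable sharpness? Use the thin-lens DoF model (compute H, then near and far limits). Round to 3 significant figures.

Hyperfocal distance H = f²/(N·c) + f = 377²/(3.2 × 0.017) + 377 = 142129/0.0544 + 377 ≈ 2613042.4 mm ≈ 2613 m.
Near limit Dn = s·(H − f)/(H + s − 2f) = 1100000 × (2613042.4 − 377) / (2613042.4 + 1100000 − 2 × 377) = 1100000 × 2612665.4 / 3712288.4 ≈ 774167 mm.
Far limit Df = s·(H − f)/(H − s) = 1100000 × (2613042.4 − 377) / (2613042.4 − 1100000) = 1100000 × 2612665.4 / 1513042.4 ≈ 1899439 mm.
Depth of field = Df − Dn = 1899439 − 774167 ≈ 1125272 mm ≈ 1130 m.

1130 m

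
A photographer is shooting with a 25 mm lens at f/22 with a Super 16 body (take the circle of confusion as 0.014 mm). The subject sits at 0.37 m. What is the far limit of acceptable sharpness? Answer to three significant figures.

Hyperfocal distance H = f²/(N·c) + f = 25²/(22 × 0.014) + 25 = 625/0.308 + 25 ≈ 2054.2 mm ≈ 2.054 m.
Far limit Df = s·(H − f)/(H − s) = 370 × (2054.2 − 25) / (2054.2 − 370) = 370 × 2029.2 / 1684.2 ≈ 445.79 mm.

446 mm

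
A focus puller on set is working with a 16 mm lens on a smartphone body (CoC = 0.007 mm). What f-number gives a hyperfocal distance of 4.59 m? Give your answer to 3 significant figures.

Rearrange H = f²/(N·c) + f for N: N = f² / ((H − f)·c).
N = 16² / ((4590 − 16) × 0.007) = 256 / 32.02 ≈ 8.

f/8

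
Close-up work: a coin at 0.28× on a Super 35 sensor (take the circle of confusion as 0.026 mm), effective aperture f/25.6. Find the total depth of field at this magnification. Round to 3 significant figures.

At magnification m, DoF ≈ 2·N_eff·c/m² = 2 × 25.6 × 0.026 / 0.28² = 1.331 / 0.0784 ≈ 17 mm.

17.0 mm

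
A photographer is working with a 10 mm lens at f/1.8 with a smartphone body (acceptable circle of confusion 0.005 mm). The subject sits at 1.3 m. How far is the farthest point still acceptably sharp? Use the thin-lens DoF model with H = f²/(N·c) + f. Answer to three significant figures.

1.47 m

Hyperfocal distance H = f²/(N·c) + f = 10²/(1.8 × 0.005) + 10 = 100/0.009 + 10 ≈ 11121.1 mm ≈ 11.12 m.
Far limit Df = s·(H − f)/(H − s) = 1300 × (11121.1 − 10) / (11121.1 − 1300) = 1300 × 11111.1 / 9821.1 ≈ 1470.8 mm ≈ 1.47 m.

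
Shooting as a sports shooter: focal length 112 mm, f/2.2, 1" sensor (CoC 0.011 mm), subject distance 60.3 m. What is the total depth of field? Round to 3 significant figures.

14.2 m

Hyperfocal distance H = f²/(N·c) + f = 112²/(2.2 × 0.011) + 112 = 12544/0.0242 + 112 ≈ 518459.1 mm ≈ 518.5 m.
Near limit Dn = s·(H − f)/(H + s − 2f) = 60300 × (518459.1 − 112) / (518459.1 + 60300 − 2 × 112) = 60300 × 518347.1 / 578535.1 ≈ 54027 mm.
Far limit Df = s·(H − f)/(H − s) = 60300 × (518459.1 − 112) / (518459.1 − 60300) = 60300 × 518347.1 / 458159.1 ≈ 68222 mm.
Depth of field = Df − Dn = 68222 − 54027 ≈ 14195 mm ≈ 14.2 m.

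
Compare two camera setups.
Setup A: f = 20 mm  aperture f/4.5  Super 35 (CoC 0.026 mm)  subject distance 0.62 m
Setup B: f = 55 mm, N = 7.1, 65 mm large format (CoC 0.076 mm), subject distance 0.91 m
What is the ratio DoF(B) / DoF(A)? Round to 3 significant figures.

1.27

Setup A: H = 20²/(4.5×0.026) + 20 ≈ 3438.8 mm; DoF = Df − Dn = 751.97 − 527.44 ≈ 224.53 mm.
Setup B: H = 55²/(7.1×0.076) + 55 ≈ 5661.0 mm; DoF = Df − Dn = 1073.77 − 789.58 ≈ 284.19 mm.
Ratio = 284.19 / 224.53 ≈ 1.27.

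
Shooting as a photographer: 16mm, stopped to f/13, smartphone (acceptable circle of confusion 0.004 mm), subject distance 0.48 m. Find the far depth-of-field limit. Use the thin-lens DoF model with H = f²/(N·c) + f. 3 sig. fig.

0.530 m

Hyperfocal distance H = f²/(N·c) + f = 16²/(13 × 0.004) + 16 = 256/0.052 + 16 ≈ 4939.1 mm ≈ 4.939 m.
Far limit Df = s·(H − f)/(H − s) = 480 × (4939.1 − 16) / (4939.1 − 480) = 480 × 4923.1 / 4459.1 ≈ 529.95 mm ≈ 0.530 m.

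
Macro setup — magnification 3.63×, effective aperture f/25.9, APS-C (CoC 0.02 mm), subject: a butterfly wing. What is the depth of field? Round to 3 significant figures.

At magnification m, DoF ≈ 2·N_eff·c/m² = 2 × 25.9 × 0.02 / 3.63² = 1.036 / 13.18 ≈ 0.0786 mm.

0.0786 mm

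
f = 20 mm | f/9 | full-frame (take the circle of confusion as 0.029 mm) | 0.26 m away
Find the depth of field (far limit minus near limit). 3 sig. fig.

83.5 mm

Hyperfocal distance H = f²/(N·c) + f = 20²/(9 × 0.029) + 20 = 400/0.261 + 20 ≈ 1552.6 mm ≈ 1.553 m.
Near limit Dn = s·(H − f)/(H + s − 2f) = 260 × (1552.6 − 20) / (1552.6 + 260 − 2 × 20) = 260 × 1532.6 / 1772.6 ≈ 224.797 mm.
Far limit Df = s·(H − f)/(H − s) = 260 × (1552.6 − 20) / (1552.6 − 260) = 260 × 1532.6 / 1292.6 ≈ 308.276 mm.
Depth of field = Df − Dn = 308.276 − 224.797 ≈ 83.479 mm.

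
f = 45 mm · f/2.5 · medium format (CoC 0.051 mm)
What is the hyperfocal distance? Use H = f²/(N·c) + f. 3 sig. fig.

15.9 m

Hyperfocal distance H = f²/(N·c) + f = 45²/(2.5 × 0.051) + 45 = 2025/0.1275 + 45 ≈ 15927.4 mm ≈ 15.9 m.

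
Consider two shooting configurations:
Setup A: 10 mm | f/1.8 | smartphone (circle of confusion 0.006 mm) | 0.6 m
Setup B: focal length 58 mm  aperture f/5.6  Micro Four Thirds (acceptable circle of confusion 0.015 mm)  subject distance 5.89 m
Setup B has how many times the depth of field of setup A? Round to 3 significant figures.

Setup A: H = 10²/(1.8×0.006) + 10 ≈ 9269.3 mm; DoF = Df − Dn = 640.834 − 564.058 ≈ 76.776 mm.
Setup B: H = 58²/(5.6×0.015) + 58 ≈ 40105.6 mm; DoF = Df − Dn = 6893.9 − 5141.3 ≈ 1752.6 mm.
Ratio = 1752.6 / 76.776 ≈ 22.8.

22.8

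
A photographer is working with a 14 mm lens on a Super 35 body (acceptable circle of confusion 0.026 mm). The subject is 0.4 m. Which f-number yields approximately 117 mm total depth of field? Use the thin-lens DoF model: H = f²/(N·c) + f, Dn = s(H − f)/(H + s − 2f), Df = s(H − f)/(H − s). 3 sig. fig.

Write h = H − f = f²/(N·c). The thin-lens limits are Dn = s·h/(h + (s−f)) and Df = s·h/(h − (s−f)), so DoF = Df − Dn = 2·s·(s−f)·h / (h² − (s−f)²).
That is a quadratic in h: DoF·h² − 2·s·(s−f)·h − DoF·(s−f)² = 0 ⇒ h = (s−f)·(s + √(s² + DoF²)) / DoF = 386 × (400 + √(400² + 117²)) / 117 = 386 × (400 + 416.760) / 117 ≈ 2694.6 mm.
Then N = f²/(c·h) = 14² / (0.026 × 2694.6) = 196 / 70.060 ≈ 2.80.

f/2.80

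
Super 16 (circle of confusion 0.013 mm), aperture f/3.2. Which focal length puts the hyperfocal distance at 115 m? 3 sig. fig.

69.1 mm

From H = f²/(N·c) + f, with f ≪ H: f ≈ √(H·N·c) = √(115000 × 3.2 × 0.013) = √4784.0 ≈ 69.17 mm.
Exact: f² + N·c·f − N·c·H = 0 ⇒ f = (−N·c + √((N·c)² + 4·N·c·H))/2 = (−0.0416 + √19136)/2 ≈ 69.146 mm ≈ 69.1 mm.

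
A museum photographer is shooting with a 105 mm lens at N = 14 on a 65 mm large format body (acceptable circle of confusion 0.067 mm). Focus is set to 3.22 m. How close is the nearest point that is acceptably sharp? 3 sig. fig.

Hyperfocal distance H = f²/(N·c) + f = 105²/(14 × 0.067) + 105 = 11025/0.938 + 105 ≈ 11858.7 mm ≈ 11.86 m.
Near limit Dn = s·(H − f)/(H + s − 2f) = 3220 × (11858.7 − 105) / (11858.7 + 3220 − 2 × 105) = 3220 × 11753.7 / 14868.7 ≈ 2545.4 mm ≈ 2.55 m.

2.55 m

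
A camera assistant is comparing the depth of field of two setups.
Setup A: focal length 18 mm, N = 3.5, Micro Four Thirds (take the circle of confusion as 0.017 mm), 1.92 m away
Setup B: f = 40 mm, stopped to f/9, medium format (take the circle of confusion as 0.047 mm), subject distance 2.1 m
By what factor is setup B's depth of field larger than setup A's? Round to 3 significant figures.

Setup A: H = 18²/(3.5×0.017) + 18 ≈ 5463.4 mm; DoF = Df − Dn = 2950.6 − 1423.0 ≈ 1527.6 mm.
Setup B: H = 40²/(9×0.047) + 40 ≈ 3822.5 mm; DoF = Df − Dn = 4611.5 − 1359.6 ≈ 3251.9 mm.
Ratio = 3251.9 / 1527.6 ≈ 2.13.

2.13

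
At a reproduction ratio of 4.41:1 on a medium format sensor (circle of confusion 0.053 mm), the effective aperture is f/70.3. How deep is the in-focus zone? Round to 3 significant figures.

0.383 mm

At magnification m, DoF ≈ 2·N_eff·c/m² = 2 × 70.3 × 0.053 / 4.41² = 7.452 / 19.45 ≈ 0.383 mm.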